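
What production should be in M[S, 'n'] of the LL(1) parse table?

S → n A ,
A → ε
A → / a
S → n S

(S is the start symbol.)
To find M[S, 'n'], we find productions for S where 'n' is in the predict set (PREDICT(N → α) = (FIRST(α) \ {ε}) ∪ (FOLLOW(N) if α ⇒* ε)).

S → n A ,: PREDICT = { 'n' }
  'n' is in predict set, so this production goes in M[S, 'n']
S → n S: PREDICT = { 'n' }
  'n' is in predict set, so this production goes in M[S, 'n']

M[S, 'n'] = S → n A ,, S → n S  (a multiply-defined cell — the grammar is not LL(1))

Answer: S → n A ,, S → n S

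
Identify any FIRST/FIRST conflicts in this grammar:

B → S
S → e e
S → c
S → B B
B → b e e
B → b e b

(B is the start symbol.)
Yes. B → S / B → b e e on { 'b' }; B → S / B → b e b on { 'b' }; B → b e e / B → b e b on { 'b' }; S → e e / S → B B on { 'e' }; S → c / S → B B on { 'c' }

A FIRST/FIRST conflict occurs when two productions N → α and N → β for the same non-terminal have FIRST(α) ∩ FIRST(β) ≠ ∅ (with ε ∈ FIRST of a nullable right-hand side, so two nullable alternatives also conflict).

FIRST sets of the non-terminals at (or reachable through a nullable prefix from) the front of some alternative:
  FIRST(S) = { 'b', 'c', 'e' }
  FIRST(B) = { 'b', 'c', 'e' }

Productions for B:
  B → S: FIRST = { 'b', 'c', 'e' }
  B → b e e: FIRST = { 'b' }
  B → b e b: FIRST = { 'b' }
Productions for S:
  S → e e: FIRST = { 'e' }
  S → c: FIRST = { 'c' }
  S → B B: FIRST = { 'b', 'c', 'e' }

Conflict for B: B → S and B → b e e
  Overlap: { 'b' }
Conflict for B: B → S and B → b e b
  Overlap: { 'b' }
Conflict for B: B → b e e and B → b e b
  Overlap: { 'b' }
Conflict for S: S → e e and S → B B
  Overlap: { 'e' }
Conflict for S: S → c and S → B B
  Overlap: { 'c' }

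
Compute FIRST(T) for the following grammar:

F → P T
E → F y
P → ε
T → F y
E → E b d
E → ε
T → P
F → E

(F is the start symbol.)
FIRST sets of the other non-terminals involved (by the same procedure, iterated to a fixed point):
  FIRST(F) = { 'b', 'y', ε }
  FIRST(P) = { ε }

From T → F y:
  - F is a non-terminal: add FIRST(F) \ {ε} = { 'b', 'y' }
    F is nullable, so continue to the next symbol
  - y is a terminal: add 'y' and stop
From T → P:
  - P is a non-terminal: add FIRST(P) \ {ε} = { }
    P is nullable and nothing follows, so the whole right-hand side can vanish: ε ∈ FIRST(T)

Collecting: FIRST(T) = { 'b', 'y', ε }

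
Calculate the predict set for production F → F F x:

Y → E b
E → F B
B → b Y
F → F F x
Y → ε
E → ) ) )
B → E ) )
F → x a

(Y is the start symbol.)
{ 'x' }

PREDICT(F → F F x) = (FIRST(RHS) \ {ε}) ∪ (FOLLOW(F) if ε ∈ FIRST(RHS), i.e. RHS ⇒* ε)
FIRST(F) = { 'x' }
FIRST(F F x) = { 'x' }
ε ∉ FIRST(F F x), so FOLLOW(F) is not added.
PREDICT(F → F F x) = { 'x' }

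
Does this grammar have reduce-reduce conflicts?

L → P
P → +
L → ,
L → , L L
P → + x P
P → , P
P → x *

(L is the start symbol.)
Yes — I8: [L → P .] vs [P → , P .]

Augment with L' → L and build the canonical LR(0) collection (I0 = CLOSURE({[L' → . L]}), then GOTO on every symbol after a dot until no new states appear). It has 14 states:
  I0: { [L → . , L L], [L → . ,], [L → . P], [L' → . L], [P → . + x P], [P → . +], [P → . , P], [P → . x *] }  — shift
  I1: { [P → + . x P], [P → + .] }  — shift, reduce
  I2: { [L → , . L L], [L → , .], [L → . , L L], [L → . ,], [L → . P], [P → , . P], [P → . + x P], [P → . +], [P → . , P], [P → . x *] }  — shift, reduce
  I3: { [L' → L .] }  — accept
  I4: { [L → P .] }  — reduce
  I5: { [P → x . *] }  — shift
  I6: { [P → x * .] }  — reduce
  I7: { [L → , L . L], [L → . , L L], [L → . ,], [L → . P], [P → . + x P], [P → . +], [P → . , P], [P → . x *] }  — shift
  I8: { [L → P .], [P → , P .] }  — 2 reduces
  I9: { [L → , L L .] }  — reduce
  I10: { [P → + x . P], [P → . + x P], [P → . +], [P → . , P], [P → . x *] }  — shift
  I11: { [P → , . P], [P → . + x P], [P → . +], [P → . , P], [P → . x *] }  — shift
  I12: { [P → + x P .] }  — reduce
  I13: { [P → , P .] }  — reduce

I8 contains complete items [L → P .], [P → , P .] — reduce-reduce conflict.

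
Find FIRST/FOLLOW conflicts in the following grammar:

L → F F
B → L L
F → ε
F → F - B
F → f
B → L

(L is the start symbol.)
Yes. B → L L with FOLLOW(B) on { '-', 'f' }; B → L with FOLLOW(B) on { '-', 'f' }; F → F '-' B with FOLLOW(F) on { '-', 'f' }; F → f with FOLLOW(F) on { 'f' }

Nullable non-terminals: B, F, L.
FIRST sets used below: FIRST(L) = { '-', 'f', ε }, FIRST(F) = { '-', 'f', ε }

B: nullable alternative(s) B → L L, B → L; FOLLOW(B) = { $, '-', 'f' }
  B → L L: FIRST \ {ε} = { '-', 'f' } — overlaps FOLLOW(B) on { '-', 'f' }: CONFLICT
  B → L: FIRST \ {ε} = { '-', 'f' } — overlaps FOLLOW(B) on { '-', 'f' }: CONFLICT

F: nullable alternative(s) F → ε; FOLLOW(F) = { $, '-', 'f' }
  F → ε: FIRST \ {ε} = { } — this is the only nullable alternative, skip
  F → F - B: FIRST \ {ε} = { '-', 'f' } — overlaps FOLLOW(F) on { '-', 'f' }: CONFLICT
  F → f: FIRST \ {ε} = { 'f' } — overlaps FOLLOW(F) on { 'f' }: CONFLICT
L has a nullable alternative but only one production, so nothing to check.

So the grammar has 4 FIRST/FOLLOW conflicts (marked CONFLICT above).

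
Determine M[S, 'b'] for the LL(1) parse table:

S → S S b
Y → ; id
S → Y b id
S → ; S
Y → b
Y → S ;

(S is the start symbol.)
S → S S b, S → Y b id

To find M[S, 'b'], we find productions for S where 'b' is in the predict set (PREDICT(N → α) = (FIRST(α) \ {ε}) ∪ (FOLLOW(N) if α ⇒* ε)).

Relevant sets:
  FIRST(S) = { ';', 'b' }
  FIRST(Y) = { ';', 'b' }

S → S S b: PREDICT = { ';', 'b' }
  'b' is in predict set, so this production goes in M[S, 'b']
S → Y b id: PREDICT = { ';', 'b' }
  'b' is in predict set, so this production goes in M[S, 'b']
S → ; S: PREDICT = { ';' }

M[S, 'b'] = S → S S b, S → Y b id  (a multiply-defined cell — the grammar is not LL(1))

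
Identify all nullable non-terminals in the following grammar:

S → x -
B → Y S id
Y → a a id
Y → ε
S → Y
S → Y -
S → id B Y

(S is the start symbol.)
{ 'S', 'Y' }

A non-terminal is nullable if it can derive ε (the empty string): either it has an ε-production, or it has a production whose right-hand side consists entirely of nullable non-terminals.

ε-productions: Y → ε
So Y is immediately nullable.
S → Y: every symbol on the right is nullable, so S is nullable too.
No further non-terminal can be added: every production for the remaining non-terminals contains a terminal or a non-nullable non-terminal.
Nullable = { 'S', 'Y' }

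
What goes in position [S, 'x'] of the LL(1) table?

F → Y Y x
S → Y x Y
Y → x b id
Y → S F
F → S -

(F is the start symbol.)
S → Y x Y

To find M[S, 'x'], we find productions for S where 'x' is in the predict set (PREDICT(N → α) = (FIRST(α) \ {ε}) ∪ (FOLLOW(N) if α ⇒* ε)).

Relevant sets:
  FIRST(Y) = { 'x' }

S → Y x Y: PREDICT = { 'x' }
  'x' is in predict set, so this production goes in M[S, 'x']

M[S, 'x'] = S → Y x Y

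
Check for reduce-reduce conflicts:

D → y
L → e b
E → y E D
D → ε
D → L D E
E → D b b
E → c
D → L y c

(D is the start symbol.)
Yes — I12: [D → .] vs [D → y .]

Augment with D' → D and build the canonical LR(0) collection (I0 = CLOSURE({[D' → . D]}), then GOTO on every symbol after a dot until no new states appear). It has 17 states:
  I0: { [D → . L D E], [D → . L y c], [D → . y], [D → .], [D' → . D], [L → . e b] }  — shift, reduce
  I1: { [D' → D .] }  — accept
  I2: { [D → . L D E], [D → . L y c], [D → . y], [D → .], [D → L . D E], [D → L . y c], [L → . e b] }  — shift, reduce
  I3: { [L → e . b] }  — shift
  I4: { [D → y .] }  — reduce
  I5: { [L → e b .] }  — reduce
  I6: { [D → . L D E], [D → . L y c], [D → . y], [D → .], [D → L D . E], [E → . D b b], [E → . c], [E → . y E D], [L → . e b] }  — shift, reduce
  I7: { [D → L y . c], [D → y .] }  — shift, reduce
  I8: { [D → L y c .] }  — reduce
  I9: { [E → D . b b] }  — shift
  I10: { [D → L D E .] }  — reduce
  I11: { [E → c .] }  — reduce
  I12: { [D → . L D E], [D → . L y c], [D → . y], [D → .], [D → y .], [E → . D b b], [E → . c], [E → . y E D], [E → y . E D], [L → . e b] }  — shift, 2 reduces
  I13: { [D → . L D E], [D → . L y c], [D → . y], [D → .], [E → y E . D], [L → . e b] }  — shift, reduce
  I14: { [E → y E D .] }  — reduce
  I15: { [E → D b . b] }  — shift
  I16: { [E → D b b .] }  — reduce

I12 contains complete items [D → .], [D → y .] — reduce-reduce conflict.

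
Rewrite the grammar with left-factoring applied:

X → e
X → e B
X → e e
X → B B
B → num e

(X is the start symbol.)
Left-factoring transforms A → αβ₁ | αβ₂ into A → αA' and A' → β₁ | β₂
(α is the longest common prefix among the alternatives). Repeat until
no nonterminal has two alternatives with a common prefix.

Round 1: X has alternatives sharing prefix 'e'. Introduce X': X → e X'
  Add: X' → ε
  Add: X' → B
  Add: X' → e

No remaining common prefixes — done.

Resulting grammar:
X → e X'
X' → ε
X' → B
X' → e
X → B B
B → num e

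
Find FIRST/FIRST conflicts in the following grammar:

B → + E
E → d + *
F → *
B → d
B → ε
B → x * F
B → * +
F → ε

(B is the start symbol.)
Productions for B:
  B → + E: FIRST = { '+' }
  B → d: FIRST = { 'd' }
  B → ε: FIRST = { ε }
  B → x * F: FIRST = { 'x' }
  B → * +: FIRST = { '*' }
Productions for F:
  F → *: FIRST = { '*' }
  F → ε: FIRST = { ε }
E has only one production, so no FIRST/FIRST conflict is possible there.

All alternatives of each non-terminal have pairwise disjoint FIRST sets.

Answer: No FIRST/FIRST conflicts.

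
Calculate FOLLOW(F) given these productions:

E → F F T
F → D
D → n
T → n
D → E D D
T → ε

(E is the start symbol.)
To compute FOLLOW(F), find every occurrence of F on a right-hand side N → α F β: add FIRST(β) \ {ε}, and if β is empty or nullable also add FOLLOW(N). Iterate to a fixed point.

In E → F F T: F is followed by F T, add FIRST(F T) \ {ε} = { 'n' }
In E → F F T: F is followed by T, add FIRST(T) \ {ε} = { 'n' }
  T is nullable, so also add FOLLOW(E)

The FOLLOW sets referred to above (computed the same way, to a fixed point):
  FOLLOW(E) = { $, 'n' }

Taking the union: FOLLOW(F) = { $, 'n' }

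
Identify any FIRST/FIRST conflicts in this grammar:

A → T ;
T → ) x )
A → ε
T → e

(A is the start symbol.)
No FIRST/FIRST conflicts.

FIRST sets of the non-terminals at (or reachable through a nullable prefix from) the front of some alternative:
  FIRST(T) = { ')', 'e' }

Productions for A:
  A → T ;: FIRST = { ')', 'e' }
  A → ε: FIRST = { ε }
Productions for T:
  T → ) x ): FIRST = { ')' }
  T → e: FIRST = { 'e' }

All alternatives of each non-terminal have pairwise disjoint FIRST sets.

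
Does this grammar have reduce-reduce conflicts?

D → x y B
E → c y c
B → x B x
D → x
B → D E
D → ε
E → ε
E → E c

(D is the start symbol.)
Yes — I6: [D → .] vs [D → x .]

A reduce-reduce conflict occurs when an LR(0) state has two complete items [A → α .] and [B → β .] — both call for a reduction, and with no lookahead the parser cannot choose between them.

Augment with D' → D and build the canonical LR(0) collection (I0 = CLOSURE({[D' → . D]}), then GOTO on every symbol after a dot until no new states appear). It has 14 states:
  I0: { [D → . x y B], [D → . x], [D → .], [D' → . D] }  — shift, reduce
  I1: { [D' → D .] }  — accept
  I2: { [D → x . y B], [D → x .] }  — shift, reduce
  I3: { [B → . D E], [B → . x B x], [D → . x y B], [D → . x], [D → .], [D → x y . B] }  — shift, reduce
  I4: { [D → x y B .] }  — reduce
  I5: { [B → D . E], [E → . E c], [E → . c y c], [E → .] }  — shift, reduce
  I6: { [B → . D E], [B → . x B x], [B → x . B x], [D → . x y B], [D → . x], [D → .], [D → x . y B], [D → x .] }  — shift, 2 reduces
  I7: { [B → x B . x] }  — shift
  I8: { [B → x B x .] }  — reduce
  I9: { [B → D E .], [E → E . c] }  — shift, reduce
  I10: { [E → c . y c] }  — shift
  I11: { [E → c y . c] }  — shift
  I12: { [E → c y c .] }  — reduce
  I13: { [E → E c .] }  — reduce

I6 contains complete items [D → .], [D → x .] — reduce-reduce conflict.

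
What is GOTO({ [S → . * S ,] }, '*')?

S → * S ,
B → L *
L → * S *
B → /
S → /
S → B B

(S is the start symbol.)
{ [B → . /], [B → . L *], [L → . * S *], [S → * . S ,], [S → . * S ,], [S → . /], [S → . B B] }

GOTO(I, '*') = CLOSURE({ [A → αX.β] : [A → α.Xβ] ∈ I, X = '*' })

Items with dot before '*', with the dot advanced:
  [S → . * S ,] → [S → * . S ,]
Closure of the advanced items:
  [S → * . S ,] has the dot before S: add [S → . * S ,], [S → . /], [S → . B B]
  [S → . B B] has the dot before B: add [B → . L *], [B → . /]
  [B → . L *] has the dot before L: add [L → . * S *]

GOTO = { [B → . /], [B → . L *], [L → . * S *], [S → * . S ,], [S → . * S ,], [S → . /], [S → . B B] }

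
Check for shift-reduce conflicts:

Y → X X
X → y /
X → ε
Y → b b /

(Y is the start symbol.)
Yes — I0: [X → .] vs [X → . y /]; I1: [X → .] vs [X → . y /]

Augment with Y' → Y and build the canonical LR(0) collection (I0 = CLOSURE({[Y' → . Y]}), then GOTO on every symbol after a dot until no new states appear). It has 9 states:
  I0: { [X → . y /], [X → .], [Y → . X X], [Y → . b b /], [Y' → . Y] }  — shift, reduce
  I1: { [X → . y /], [X → .], [Y → X . X] }  — shift, reduce
  I2: { [Y' → Y .] }  — accept
  I3: { [Y → b . b /] }  — shift
  I4: { [X → y . /] }  — shift
  I5: { [X → y / .] }  — reduce
  I6: { [Y → b b . /] }  — shift
  I7: { [Y → b b / .] }  — reduce
  I8: { [Y → X X .] }  — reduce

I0 contains reduce item [X → .] and shift items [X → . y /], [Y → . b b /] — shift-reduce conflict.
I1 contains reduce item [X → .] and shift item [X → . y /] — shift-reduce conflict.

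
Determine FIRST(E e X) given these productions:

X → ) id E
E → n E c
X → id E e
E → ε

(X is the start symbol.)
FIRST sets of the non-terminals involved (from the grammar, by fixed-point iteration):
  FIRST(E) = { 'n', ε }

To compute FIRST(E e X), process the symbols left to right:
Symbol E is a non-terminal. Add FIRST(E) \ {ε} = { 'n' }
E is nullable (ε ∈ FIRST(E)), continue to the next symbol.
Symbol e is a terminal. Add 'e' and stop.
FIRST(E e X) = { 'e', 'n' }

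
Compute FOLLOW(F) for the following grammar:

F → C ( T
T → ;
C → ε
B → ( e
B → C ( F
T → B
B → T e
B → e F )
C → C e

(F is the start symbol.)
{ $, ')', 'e' }

To compute FOLLOW(F), find every occurrence of F on a right-hand side N → α F β: add FIRST(β) \ {ε}, and if β is empty or nullable also add FOLLOW(N). Iterate to a fixed point.

F is the start symbol, so $ ∈ FOLLOW(F).
In B → C ( F: F is at the end, add FOLLOW(B)
In B → e F ): F is followed by ')', add FIRST(')') \ {ε} = { ')' }

The FOLLOW sets referred to above (computed the same way, to a fixed point):
  FOLLOW(B) = { $, ')', 'e' }

Taking the union: FOLLOW(F) = { $, ')', 'e' }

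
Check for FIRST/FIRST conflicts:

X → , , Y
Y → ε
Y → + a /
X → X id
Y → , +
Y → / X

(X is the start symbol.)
A FIRST/FIRST conflict occurs when two productions N → α and N → β for the same non-terminal have FIRST(α) ∩ FIRST(β) ≠ ∅ (with ε ∈ FIRST of a nullable right-hand side, so two nullable alternatives also conflict).

FIRST sets of the non-terminals at (or reachable through a nullable prefix from) the front of some alternative:
  FIRST(X) = { ',' }

Productions for X:
  X → , , Y: FIRST = { ',' }
  X → X id: FIRST = { ',' }
Productions for Y:
  Y → ε: FIRST = { ε }
  Y → + a /: FIRST = { '+' }
  Y → , +: FIRST = { ',' }
  Y → / X: FIRST = { '/' }

Conflict for X: X → , , Y and X → X id
  Overlap: { ',' }

Answer: Yes. X → ',' ',' Y / X → X id on { ',' }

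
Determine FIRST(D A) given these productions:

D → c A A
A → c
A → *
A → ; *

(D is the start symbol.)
FIRST sets of the non-terminals involved (from the grammar, by fixed-point iteration):
  FIRST(D) = { 'c' }

To compute FIRST(D A), process the symbols left to right:
Symbol D is a non-terminal. Add FIRST(D) \ {ε} = { 'c' }
D is not nullable (ε ∉ FIRST(D)), so stop here.
FIRST(D A) = { 'c' }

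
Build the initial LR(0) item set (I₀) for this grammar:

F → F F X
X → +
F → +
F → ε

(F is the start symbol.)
First, augment the grammar with F' → F
I₀ = CLOSURE({ [F' → . F] }):
  [F' → . F] has the dot before F: add [F → . F F X], [F → . +], [F → .]
No further items can be added.

I₀ = { [F → . +], [F → . F F X], [F → .], [F' → . F] }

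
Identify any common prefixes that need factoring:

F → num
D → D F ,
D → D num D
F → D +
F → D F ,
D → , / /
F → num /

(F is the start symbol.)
Left-factoring is needed when two productions for the same non-terminal
share a common prefix on the right-hand side.

Productions for F:
  F → num
  F → D +
  F → D F ,
  F → num /
Productions for D:
  D → D F ,
  D → D num D
  D → , / /

Found common prefix 'num' in productions for F
Found common prefix 'D' in productions for F
Found common prefix 'D' in productions for D

Answer: Yes, F has productions with common prefix 'num'; F has productions with common prefix 'D'; D has productions with common prefix 'D'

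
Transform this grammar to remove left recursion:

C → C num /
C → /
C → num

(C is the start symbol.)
C is directly left-recursive. The standard transformation for
  A → A α₁ | ... | A α_m | β₁ | ... | β_n
is
  A  → β₁ A' | ... | β_n A'
  A' → α₁ A' | ... | α_m A' | ε

C → / becomes C → / C'
C → num becomes C → num C'
C → C num / becomes C' → num / C'
Add C' → ε

Resulting grammar:
C → / C'
C → num C'
C' → num / C'
C' → ε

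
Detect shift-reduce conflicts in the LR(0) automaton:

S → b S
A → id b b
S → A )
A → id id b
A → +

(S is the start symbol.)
No shift-reduce conflicts

A shift-reduce conflict occurs when an LR(0) state has both:
  - a complete (reduce) item [A → α .] (dot at the end), and
  - a shift item [B → β . c γ] (dot before a terminal).

Augment with S' → S and build the canonical LR(0) collection (I0 = CLOSURE({[S' → . S]}), then GOTO on every symbol after a dot until no new states appear). It has 12 states:
  I0: { [A → . +], [A → . id b b], [A → . id id b], [S → . A )], [S → . b S], [S' → . S] }  — shift
  I1: { [A → + .] }  — reduce
  I2: { [S → A . )] }  — shift
  I3: { [S' → S .] }  — accept
  I4: { [A → . +], [A → . id b b], [A → . id id b], [S → . A )], [S → . b S], [S → b . S] }  — shift
  I5: { [A → id . b b], [A → id . id b] }  — shift
  I6: { [A → id b . b] }  — shift
  I7: { [A → id id . b] }  — shift
  I8: { [A → id id b .] }  — reduce
  I9: { [A → id b b .] }  — reduce
  I10: { [S → b S .] }  — reduce
  I11: { [S → A ) .] }  — reduce

No state contains both a complete item and a shift item.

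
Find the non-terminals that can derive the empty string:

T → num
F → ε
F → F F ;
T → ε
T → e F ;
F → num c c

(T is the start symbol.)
{ 'F', 'T' }

ε-productions: F → ε, T → ε
So F, T are immediately nullable.
Every non-terminal is now nullable.
Nullable = { 'F', 'T' }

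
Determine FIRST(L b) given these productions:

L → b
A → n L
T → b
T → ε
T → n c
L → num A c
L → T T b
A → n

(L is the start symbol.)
{ 'b', 'n', 'num' }

FIRST sets of the non-terminals involved (from the grammar, by fixed-point iteration):
  FIRST(L) = { 'b', 'n', 'num' }

To compute FIRST(L b), process the symbols left to right:
Symbol L is a non-terminal. Add FIRST(L) \ {ε} = { 'b', 'n', 'num' }
L is not nullable (ε ∉ FIRST(L)), so stop here.
FIRST(L b) = { 'b', 'n', 'num' }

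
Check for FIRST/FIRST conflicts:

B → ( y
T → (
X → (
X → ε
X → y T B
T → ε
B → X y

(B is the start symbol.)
Yes. B → '(' y / B → X y on { '(' }

FIRST sets of the non-terminals at (or reachable through a nullable prefix from) the front of some alternative:
  FIRST(X) = { '(', 'y', ε }

Productions for B:
  B → ( y: FIRST = { '(' }
  B → X y: FIRST = { '(', 'y' }
Productions for T:
  T → (: FIRST = { '(' }
  T → ε: FIRST = { ε }
Productions for X:
  X → (: FIRST = { '(' }
  X → ε: FIRST = { ε }
  X → y T B: FIRST = { 'y' }

Conflict for B: B → ( y and B → X y
  Overlap: { '(' }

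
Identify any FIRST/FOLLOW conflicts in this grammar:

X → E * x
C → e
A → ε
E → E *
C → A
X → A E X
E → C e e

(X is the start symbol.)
Yes. C → e with FOLLOW(C) on { 'e' }

Nullable non-terminals: A, C.
FIRST sets used below: FIRST(A) = { ε }
A has a nullable alternative but only one production, so nothing to check.

C: nullable alternative(s) C → A; FOLLOW(C) = { 'e' }
  C → e: FIRST \ {ε} = { 'e' } — overlaps FOLLOW(C) on { 'e' }: CONFLICT
  C → A: FIRST \ {ε} = { } — this is the only nullable alternative, skip

E, X have no nullable alternative, so no FIRST/FOLLOW check is needed there.

So the grammar has 1 FIRST/FOLLOW conflict (marked CONFLICT above).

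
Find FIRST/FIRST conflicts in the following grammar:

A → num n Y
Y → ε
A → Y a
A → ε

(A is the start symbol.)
A FIRST/FIRST conflict occurs when two productions N → α and N → β for the same non-terminal have FIRST(α) ∩ FIRST(β) ≠ ∅ (with ε ∈ FIRST of a nullable right-hand side, so two nullable alternatives also conflict).

FIRST sets of the non-terminals at (or reachable through a nullable prefix from) the front of some alternative:
  FIRST(Y) = { ε }

Productions for A:
  A → num n Y: FIRST = { 'num' }
  A → Y a: FIRST = { 'a' }
  A → ε: FIRST = { ε }
Y has only one production, so no FIRST/FIRST conflict is possible there.

All alternatives of each non-terminal have pairwise disjoint FIRST sets.

Answer: No FIRST/FIRST conflicts.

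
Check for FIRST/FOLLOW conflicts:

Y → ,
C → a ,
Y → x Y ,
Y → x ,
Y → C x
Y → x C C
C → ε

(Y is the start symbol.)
Yes. C → a ',' with FOLLOW(C) on { 'a' }

Nullable non-terminals: C.

C: nullable alternative(s) C → ε; FOLLOW(C) = { $, ',', 'a', 'x' }
  C → a ,: FIRST \ {ε} = { 'a' } — overlaps FOLLOW(C) on { 'a' }: CONFLICT
  C → ε: FIRST \ {ε} = { } — this is the only nullable alternative, skip

Y has no nullable alternative, so no FIRST/FOLLOW check is needed there.

So the grammar has 1 FIRST/FOLLOW conflict (marked CONFLICT above).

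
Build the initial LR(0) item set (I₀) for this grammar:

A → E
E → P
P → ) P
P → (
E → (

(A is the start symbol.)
First, augment the grammar with A' → A
I₀ = CLOSURE({ [A' → . A] }):
  [A' → . A] has the dot before A: add [A → . E]
  [A → . E] has the dot before E: add [E → . P], [E → . (]
  [E → . P] has the dot before P: add [P → . ) P], [P → . (]
No further items can be added.

I₀ = { [A → . E], [A' → . A], [E → . (], [E → . P], [P → . (], [P → . ) P] }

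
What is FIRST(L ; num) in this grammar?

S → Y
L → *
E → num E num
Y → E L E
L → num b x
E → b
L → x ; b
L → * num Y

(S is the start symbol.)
{ '*', 'num', 'x' }

FIRST sets of the non-terminals involved (from the grammar, by fixed-point iteration):
  FIRST(L) = { '*', 'num', 'x' }

To compute FIRST(L ; num), process the symbols left to right:
Symbol L is a non-terminal. Add FIRST(L) \ {ε} = { '*', 'num', 'x' }
L is not nullable (ε ∉ FIRST(L)), so stop here.
FIRST(L ; num) = { '*', 'num', 'x' }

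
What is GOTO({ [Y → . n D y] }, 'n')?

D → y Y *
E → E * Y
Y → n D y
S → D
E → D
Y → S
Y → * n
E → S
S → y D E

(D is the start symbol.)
GOTO(I, 'n') = CLOSURE({ [A → αX.β] : [A → α.Xβ] ∈ I, X = 'n' })

Items with dot before 'n', with the dot advanced:
  [Y → . n D y] → [Y → n . D y]
Closure of the advanced items:
  [Y → n . D y] has the dot before D: add [D → . y Y *]

GOTO = { [D → . y Y *], [Y → n . D y] }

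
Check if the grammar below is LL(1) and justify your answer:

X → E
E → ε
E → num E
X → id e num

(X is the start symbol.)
A grammar is LL(1) if for each non-terminal N with multiple productions, the predict sets of those productions are pairwise disjoint, where PREDICT(N → α) = (FIRST(α) \ {ε}) ∪ (FOLLOW(N) if α ⇒* ε).

Relevant sets:
  FIRST(E) = { 'num', ε }
  FOLLOW(X) = { $ }
  FOLLOW(E) = { $ }

For X:
  PREDICT(X → E) = { $, 'num' }
  PREDICT(X → id e num) = { 'id' }
For E:
  PREDICT(E → ε) = { $ }
  PREDICT(E → num E) = { 'num' }

All predict sets are disjoint. The grammar IS LL(1).

Answer: Yes, the grammar is LL(1).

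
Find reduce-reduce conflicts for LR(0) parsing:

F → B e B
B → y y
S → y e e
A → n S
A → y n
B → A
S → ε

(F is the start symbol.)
No reduce-reduce conflicts

A reduce-reduce conflict occurs when an LR(0) state has two complete items [A → α .] and [B → β .] — both call for a reduction, and with no lookahead the parser cannot choose between them.

Augment with F' → F and build the canonical LR(0) collection (I0 = CLOSURE({[F' → . F]}), then GOTO on every symbol after a dot until no new states appear). It has 14 states:
  I0: { [A → . n S], [A → . y n], [B → . A], [B → . y y], [F → . B e B], [F' → . F] }  — shift
  I1: { [B → A .] }  — reduce
  I2: { [F → B . e B] }  — shift
  I3: { [F' → F .] }  — accept
  I4: { [A → n . S], [S → . y e e], [S → .] }  — shift, reduce
  I5: { [A → y . n], [B → y . y] }  — shift
  I6: { [A → y n .] }  — reduce
  I7: { [B → y y .] }  — reduce
  I8: { [A → n S .] }  — reduce
  I9: { [S → y . e e] }  — shift
  I10: { [S → y e . e] }  — shift
  I11: { [S → y e e .] }  — reduce
  I12: { [A → . n S], [A → . y n], [B → . A], [B → . y y], [F → B e . B] }  — shift
  I13: { [F → B e B .] }  — reduce

No state contains more than one complete item.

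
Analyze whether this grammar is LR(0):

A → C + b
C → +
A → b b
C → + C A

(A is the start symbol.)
Augment with A' → A and build the canonical LR(0) collection (I0 = CLOSURE({[A' → . A]}), then GOTO on every symbol after a dot until no new states appear). It has 10 states:
  I0: { [A → . C + b], [A → . b b], [A' → . A], [C → . + C A], [C → . +] }  — shift
  I1: { [C → + . C A], [C → + .], [C → . + C A], [C → . +] }  — shift, reduce
  I2: { [A' → A .] }  — accept
  I3: { [A → C . + b] }  — shift
  I4: { [A → b . b] }  — shift
  I5: { [A → b b .] }  — reduce
  I6: { [A → C + . b] }  — shift
  I7: { [A → C + b .] }  — reduce
  I8: { [A → . C + b], [A → . b b], [C → + C . A], [C → . + C A], [C → . +] }  — shift
  I9: { [C → + C A .] }  — reduce

Conflict in state I1:
  Shift-reduce conflict between [C → + .] and [C → . +]
So the grammar is NOT LR(0).

Answer: No. Shift-reduce conflict between [C → + .] and [C → . +]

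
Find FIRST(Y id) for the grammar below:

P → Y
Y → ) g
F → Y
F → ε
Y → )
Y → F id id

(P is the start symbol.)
FIRST sets of the non-terminals involved (from the grammar, by fixed-point iteration):
  FIRST(Y) = { ')', 'id' }

To compute FIRST(Y id), process the symbols left to right:
Symbol Y is a non-terminal. Add FIRST(Y) \ {ε} = { ')', 'id' }
Y is not nullable (ε ∉ FIRST(Y)), so stop here.
FIRST(Y id) = { ')', 'id' }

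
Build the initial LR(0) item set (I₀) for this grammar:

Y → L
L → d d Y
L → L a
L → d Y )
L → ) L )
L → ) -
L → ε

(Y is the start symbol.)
{ [L → . ) -], [L → . ) L )], [L → . L a], [L → . d Y )], [L → . d d Y], [L → .], [Y → . L], [Y' → . Y] }

First, augment the grammar with Y' → Y
I₀ = CLOSURE({ [Y' → . Y] }):
  [Y' → . Y] has the dot before Y: add [Y → . L]
  [Y → . L] has the dot before L: add [L → . d d Y], [L → . L a], [L → . d Y )], [L → . ) L )], [L → . ) -], [L → .]
No further items can be added.

I₀ = { [L → . ) -], [L → . ) L )], [L → . L a], [L → . d Y )], [L → . d d Y], [L → .], [Y → . L], [Y' → . Y] }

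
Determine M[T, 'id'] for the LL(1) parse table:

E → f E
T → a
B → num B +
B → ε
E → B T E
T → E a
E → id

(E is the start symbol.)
To find M[T, 'id'], we find productions for T where 'id' is in the predict set (PREDICT(N → α) = (FIRST(α) \ {ε}) ∪ (FOLLOW(N) if α ⇒* ε)).

Relevant sets:
  FIRST(E) = { 'a', 'f', 'id', 'num' }

T → a: PREDICT = { 'a' }
T → E a: PREDICT = { 'a', 'f', 'id', 'num' }
  'id' is in predict set, so this production goes in M[T, 'id']

M[T, 'id'] = T → E a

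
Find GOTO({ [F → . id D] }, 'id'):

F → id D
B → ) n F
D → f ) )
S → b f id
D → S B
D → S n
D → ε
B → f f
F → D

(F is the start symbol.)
{ [D → . S B], [D → . S n], [D → . f ) )], [D → .], [F → id . D], [S → . b f id] }

GOTO(I, 'id') = CLOSURE({ [A → αX.β] : [A → α.Xβ] ∈ I, X = 'id' })

Items with dot before 'id', with the dot advanced:
  [F → . id D] → [F → id . D]
Closure of the advanced items:
  [F → id . D] has the dot before D: add [D → . f ) )], [D → . S B], [D → . S n], [D → .]
  [D → . S B] has the dot before S: add [S → . b f id]

GOTO = { [D → . S B], [D → . S n], [D → . f ) )], [D → .], [F → id . D], [S → . b f id] }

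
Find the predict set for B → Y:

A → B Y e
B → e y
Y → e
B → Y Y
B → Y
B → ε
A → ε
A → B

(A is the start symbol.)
PREDICT(B → Y) = (FIRST(RHS) \ {ε}) ∪ (FOLLOW(B) if ε ∈ FIRST(RHS), i.e. RHS ⇒* ε)
FIRST(Y) = { 'e' }
FIRST(Y) = { 'e' }
ε ∉ FIRST(Y), so FOLLOW(B) is not added.
PREDICT(B → Y) = { 'e' }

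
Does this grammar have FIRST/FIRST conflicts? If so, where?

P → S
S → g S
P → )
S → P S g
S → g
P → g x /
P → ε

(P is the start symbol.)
FIRST sets of the non-terminals at (or reachable through a nullable prefix from) the front of some alternative:
  FIRST(S) = { ')', 'g' }
  FIRST(P) = { ')', 'g', ε }

Productions for P:
  P → S: FIRST = { ')', 'g' }
  P → ): FIRST = { ')' }
  P → g x /: FIRST = { 'g' }
  P → ε: FIRST = { ε }
Productions for S:
  S → g S: FIRST = { 'g' }
  S → P S g: FIRST = { ')', 'g' }
  S → g: FIRST = { 'g' }

Conflict for P: P → S and P → )
  Overlap: { ')' }
Conflict for P: P → S and P → g x /
  Overlap: { 'g' }
Conflict for S: S → g S and S → P S g
  Overlap: { 'g' }
Conflict for S: S → g S and S → g
  Overlap: { 'g' }
Conflict for S: S → P S g and S → g
  Overlap: { 'g' }

Answer: Yes. P → S / P → ')' on { ')' }; P → S / P → g x '/' on { 'g' }; S → g S / S → P S g on { 'g' }; S → g S / S → g on { 'g' }; S → P S g / S → g on { 'g' }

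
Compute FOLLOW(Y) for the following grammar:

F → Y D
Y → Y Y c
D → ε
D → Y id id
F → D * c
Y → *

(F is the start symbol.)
In F → Y D: Y is followed by D, add FIRST(D) \ {ε} = { '*' }
  D is nullable, so also add FOLLOW(F)
In Y → Y Y c: Y is followed by Y c, add FIRST(Y c) \ {ε} = { '*' }
In Y → Y Y c: Y is followed by c, add FIRST(c) \ {ε} = { 'c' }
In D → Y id id: Y is followed by id id, add FIRST(id id) \ {ε} = { 'id' }

The FOLLOW sets referred to above (computed the same way, to a fixed point):
  FOLLOW(F) = { $ }

Taking the union: FOLLOW(Y) = { $, '*', 'c', 'id' }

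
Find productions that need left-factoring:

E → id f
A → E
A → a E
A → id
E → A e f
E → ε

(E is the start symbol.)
No, left-factoring is not needed

Left-factoring is needed when two productions for the same non-terminal
share a common prefix on the right-hand side.

Productions for E:
  E → id f
  E → A e f
  E → ε
Productions for A:
  A → E
  A → a E
  A → id

No common prefixes found.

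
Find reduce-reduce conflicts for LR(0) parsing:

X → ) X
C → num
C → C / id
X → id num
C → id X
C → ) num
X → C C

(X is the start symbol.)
A reduce-reduce conflict occurs when an LR(0) state has two complete items [A → α .] and [B → β .] — both call for a reduction, and with no lookahead the parser cannot choose between them.

Augment with X' → X and build the canonical LR(0) collection (I0 = CLOSURE({[X' → . X]}), then GOTO on every symbol after a dot until no new states appear). It has 16 states:
  I0: { [C → . ) num], [C → . C / id], [C → . id X], [C → . num], [X → . ) X], [X → . C C], [X → . id num], [X' → . X] }  — shift
  I1: { [C → ) . num], [C → . ) num], [C → . C / id], [C → . id X], [C → . num], [X → ) . X], [X → . ) X], [X → . C C], [X → . id num] }  — shift
  I2: { [C → . ) num], [C → . C / id], [C → . id X], [C → . num], [C → C . / id], [X → C . C] }  — shift
  I3: { [X' → X .] }  — accept
  I4: { [C → . ) num], [C → . C / id], [C → . id X], [C → . num], [C → id . X], [X → . ) X], [X → . C C], [X → . id num], [X → id . num] }  — shift
  I5: { [C → num .] }  — reduce
  I6: { [C → id X .] }  — reduce
  I7: { [C → num .], [X → id num .] }  — 2 reduces
  I8: { [C → ) . num] }  — shift
  I9: { [C → C / . id] }  — shift
  I10: { [C → C . / id], [X → C C .] }  — shift, reduce
  I11: { [C → . ) num], [C → . C / id], [C → . id X], [C → . num], [C → id . X], [X → . ) X], [X → . C C], [X → . id num] }  — shift
  I12: { [C → C / id .] }  — reduce
  I13: { [C → ) num .] }  — reduce
  I14: { [X → ) X .] }  — reduce
  I15: { [C → ) num .], [C → num .] }  — 2 reduces

I7 contains complete items [C → num .], [X → id num .] — reduce-reduce conflict.
I15 contains complete items [C → ) num .], [C → num .] — reduce-reduce conflict.

Answer: Yes — I7: [C → num .] vs [X → id num .]; I15: [C → ) num .] vs [C → num .]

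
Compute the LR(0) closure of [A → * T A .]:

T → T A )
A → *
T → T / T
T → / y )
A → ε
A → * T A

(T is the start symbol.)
{ [A → * T A .] }

To compute CLOSURE, for each item [A → α.Bβ] where B is a non-terminal, add [B → .γ] for all productions B → γ; repeat for the newly added items until nothing changes.

Start with: [A → * T A .]
The dot is at the end, so nothing is added.

CLOSURE = { [A → * T A .] }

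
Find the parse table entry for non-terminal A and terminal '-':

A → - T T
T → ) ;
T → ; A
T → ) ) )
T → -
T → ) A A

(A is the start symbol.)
To find M[A, '-'], we find productions for A where '-' is in the predict set (PREDICT(N → α) = (FIRST(α) \ {ε}) ∪ (FOLLOW(N) if α ⇒* ε)).

A → - T T: PREDICT = { '-' }
  '-' is in predict set, so this production goes in M[A, '-']

M[A, '-'] = A → - T T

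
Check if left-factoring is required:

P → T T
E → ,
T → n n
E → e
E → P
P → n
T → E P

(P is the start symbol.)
Left-factoring is needed when two productions for the same non-terminal
share a common prefix on the right-hand side.

Productions for P:
  P → T T
  P → n
Productions for E:
  E → ,
  E → e
  E → P
Productions for T:
  T → n n
  T → E P

No common prefixes found.

Answer: No, left-factoring is not needed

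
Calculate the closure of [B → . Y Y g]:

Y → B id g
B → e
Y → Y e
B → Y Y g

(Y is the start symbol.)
{ [B → . Y Y g], [B → . e], [Y → . B id g], [Y → . Y e] }

Start with: [B → . Y Y g]
  [B → . Y Y g] has the dot before Y: add [Y → . B id g], [Y → . Y e]
  [Y → . B id g] has the dot before B: add [B → . e]
No further items can be added.

CLOSURE = { [B → . Y Y g], [B → . e], [Y → . B id g], [Y → . Y e] }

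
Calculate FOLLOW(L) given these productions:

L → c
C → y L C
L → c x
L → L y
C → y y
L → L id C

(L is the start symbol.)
To compute FOLLOW(L), find every occurrence of L on a right-hand side N → α L β: add FIRST(β) \ {ε}, and if β is empty or nullable also add FOLLOW(N). Iterate to a fixed point.

L is the start symbol, so $ ∈ FOLLOW(L).
In C → y L C: L is followed by C, add FIRST(C) \ {ε} = { 'y' }
In L → L y: L is followed by y, add FIRST(y) \ {ε} = { 'y' }
In L → L id C: L is followed by id C, add FIRST(id C) \ {ε} = { 'id' }

Taking the union: FOLLOW(L) = { $, 'id', 'y' }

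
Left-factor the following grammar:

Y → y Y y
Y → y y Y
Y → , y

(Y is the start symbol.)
Y → y Y'
Y' → Y y
Y' → y Y
Y → , y

Left-factoring transforms A → αβ₁ | αβ₂ into A → αA' and A' → β₁ | β₂
(α is the longest common prefix among the alternatives). Repeat until
no nonterminal has two alternatives with a common prefix.

Round 1: Y has alternatives sharing prefix 'y'. Introduce Y': Y → y Y'
  Add: Y' → Y y
  Add: Y' → y Y

No remaining common prefixes — done.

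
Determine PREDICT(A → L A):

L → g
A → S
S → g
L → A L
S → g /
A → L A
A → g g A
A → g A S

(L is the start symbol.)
PREDICT(A → L A) = (FIRST(RHS) \ {ε}) ∪ (FOLLOW(A) if ε ∈ FIRST(RHS), i.e. RHS ⇒* ε)
FIRST(L) = { 'g' }
FIRST(L A) = { 'g' }
ε ∉ FIRST(L A), so FOLLOW(A) is not added.
PREDICT(A → L A) = { 'g' }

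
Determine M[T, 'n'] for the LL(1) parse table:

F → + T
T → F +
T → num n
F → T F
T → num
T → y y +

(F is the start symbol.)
To find M[T, 'n'], we find productions for T where 'n' is in the predict set (PREDICT(N → α) = (FIRST(α) \ {ε}) ∪ (FOLLOW(N) if α ⇒* ε)).

Relevant sets:
  FIRST(F) = { '+', 'num', 'y' }

T → F +: PREDICT = { '+', 'num', 'y' }
T → num n: PREDICT = { 'num' }
T → num: PREDICT = { 'num' }
T → y y +: PREDICT = { 'y' }

M[T, 'n'] is empty (no production applies)

Answer: Empty (error entry)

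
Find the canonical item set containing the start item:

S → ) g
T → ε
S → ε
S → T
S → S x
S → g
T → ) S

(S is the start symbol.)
First, augment the grammar with S' → S
I₀ = CLOSURE({ [S' → . S] }):
  [S' → . S] has the dot before S: add [S → . ) g], [S → .], [S → . T], [S → . S x], [S → . g]
  [S → . T] has the dot before T: add [T → .], [T → . ) S]
No further items can be added.

I₀ = { [S → . ) g], [S → . S x], [S → . T], [S → . g], [S → .], [S' → . S], [T → . ) S], [T → .] }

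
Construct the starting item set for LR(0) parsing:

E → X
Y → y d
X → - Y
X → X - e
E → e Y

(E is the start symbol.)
{ [E → . X], [E → . e Y], [E' → . E], [X → . - Y], [X → . X - e] }

First, augment the grammar with E' → E
I₀ = CLOSURE({ [E' → . E] }):
  [E' → . E] has the dot before E: add [E → . X], [E → . e Y]
  [E → . X] has the dot before X: add [X → . - Y], [X → . X - e]
No further items can be added.

I₀ = { [E → . X], [E → . e Y], [E' → . E], [X → . - Y], [X → . X - e] }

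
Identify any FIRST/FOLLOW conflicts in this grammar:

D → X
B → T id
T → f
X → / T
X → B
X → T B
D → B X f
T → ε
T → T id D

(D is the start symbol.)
Nullable non-terminals: T.
FIRST sets used below: FIRST(T) = { 'f', 'id', ε }

T: nullable alternative(s) T → ε; FOLLOW(T) = { $, 'f', 'id' }
  T → f: FIRST \ {ε} = { 'f' } — overlaps FOLLOW(T) on { 'f' }: CONFLICT
  T → ε: FIRST \ {ε} = { } — this is the only nullable alternative, skip
  T → T id D: FIRST \ {ε} = { 'f', 'id' } — overlaps FOLLOW(T) on { 'f', 'id' }: CONFLICT

B, D, X have no nullable alternative, so no FIRST/FOLLOW check is needed there.

So the grammar has 2 FIRST/FOLLOW conflicts (marked CONFLICT above).

Answer: Yes. T → f with FOLLOW(T) on { 'f' }; T → T id D with FOLLOW(T) on { 'f', 'id' }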